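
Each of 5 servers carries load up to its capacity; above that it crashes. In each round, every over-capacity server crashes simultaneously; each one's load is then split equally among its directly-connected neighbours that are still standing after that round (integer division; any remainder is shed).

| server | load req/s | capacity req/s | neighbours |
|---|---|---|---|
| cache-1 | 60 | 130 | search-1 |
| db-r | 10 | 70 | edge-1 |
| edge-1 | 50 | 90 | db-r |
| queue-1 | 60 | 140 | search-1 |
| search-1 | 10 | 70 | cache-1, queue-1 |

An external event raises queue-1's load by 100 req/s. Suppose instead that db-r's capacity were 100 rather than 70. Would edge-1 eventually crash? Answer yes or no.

With db-r's capacity at 100:
Round 1 — queue-1 at 160 > 140. queue-1 crashes.
  queue-1 sheds 160 req/s to search-1: 160 each.
    search-1: 10+160 = 170 > 70
Round 2 — search-1 crashes.
  search-1 sheds 170 req/s to cache-1: 170 each.
    cache-1: 60+170 = 230 > 130
Round 3 — cache-1 crashes.
  cache-1 sheds 230 req/s: no online neighbours, lost.
No further crashes.

no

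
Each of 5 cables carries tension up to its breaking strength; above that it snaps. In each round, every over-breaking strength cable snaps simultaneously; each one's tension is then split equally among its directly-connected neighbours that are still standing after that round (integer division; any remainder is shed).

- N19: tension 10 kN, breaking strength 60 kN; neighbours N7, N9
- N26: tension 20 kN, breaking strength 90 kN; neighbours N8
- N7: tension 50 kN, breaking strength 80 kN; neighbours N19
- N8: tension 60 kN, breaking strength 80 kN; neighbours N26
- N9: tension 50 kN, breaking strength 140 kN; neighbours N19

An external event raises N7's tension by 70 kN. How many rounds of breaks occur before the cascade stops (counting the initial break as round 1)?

3

Round 1 — N7 at 120 > 80. N7 snaps.
  N7 sheds 120 kN to N19: 120 each.
    N19: 10+120 = 130 > 60
Round 2 — N19 snaps.
  N19 sheds 130 kN to N9: 130 each.
    N9: 50+130 = 180 > 140
Round 3 — N9 snaps.
  N9 sheds 180 kN: no online neighbours, lost.
No further breaks.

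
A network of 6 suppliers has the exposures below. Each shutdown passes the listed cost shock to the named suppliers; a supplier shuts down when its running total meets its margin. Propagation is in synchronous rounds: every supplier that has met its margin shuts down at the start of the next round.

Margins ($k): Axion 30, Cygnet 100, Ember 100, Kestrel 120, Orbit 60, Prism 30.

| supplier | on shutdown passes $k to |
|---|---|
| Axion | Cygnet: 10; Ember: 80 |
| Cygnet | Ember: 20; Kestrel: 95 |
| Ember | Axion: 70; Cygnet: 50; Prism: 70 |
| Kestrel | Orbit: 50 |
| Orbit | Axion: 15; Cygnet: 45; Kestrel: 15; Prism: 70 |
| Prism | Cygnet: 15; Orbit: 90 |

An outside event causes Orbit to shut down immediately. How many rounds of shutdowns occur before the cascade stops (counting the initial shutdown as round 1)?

2

Round 1 — Orbit shuts down (initial).
  Axion: +15 → 15 < 30
  Cygnet: +45 → 45 < 100
  Kestrel: +15 → 15 < 120
  Prism: +70 → 70 ≥ 30
Round 2 — Prism shuts down.
  Cygnet: +15 → 60 < 100
No further shutdowns.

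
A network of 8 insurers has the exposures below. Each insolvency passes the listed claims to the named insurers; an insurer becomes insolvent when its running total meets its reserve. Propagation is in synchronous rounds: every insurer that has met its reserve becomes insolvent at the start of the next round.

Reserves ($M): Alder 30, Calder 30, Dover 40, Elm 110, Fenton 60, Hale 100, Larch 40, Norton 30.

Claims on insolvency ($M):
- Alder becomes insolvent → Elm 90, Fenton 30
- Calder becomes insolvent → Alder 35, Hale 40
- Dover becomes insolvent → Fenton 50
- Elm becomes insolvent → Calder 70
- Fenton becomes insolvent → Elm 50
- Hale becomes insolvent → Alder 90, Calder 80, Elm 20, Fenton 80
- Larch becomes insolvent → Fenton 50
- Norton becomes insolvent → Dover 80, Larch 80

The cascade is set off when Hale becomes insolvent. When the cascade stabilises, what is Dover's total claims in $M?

0

Round 1 — Hale becomes insolvent (initial).
  Alder: +90 → 90 ≥ 30
  Calder: +80 → 80 ≥ 30
  Elm: +20 → 20 < 110
  Fenton: +80 → 80 ≥ 60
Round 2 — Alder, Calder, Fenton become insolvent.
  Elm: +90+50 → 160 ≥ 110
Round 3 — Elm becomes insolvent.
No further insolvencies.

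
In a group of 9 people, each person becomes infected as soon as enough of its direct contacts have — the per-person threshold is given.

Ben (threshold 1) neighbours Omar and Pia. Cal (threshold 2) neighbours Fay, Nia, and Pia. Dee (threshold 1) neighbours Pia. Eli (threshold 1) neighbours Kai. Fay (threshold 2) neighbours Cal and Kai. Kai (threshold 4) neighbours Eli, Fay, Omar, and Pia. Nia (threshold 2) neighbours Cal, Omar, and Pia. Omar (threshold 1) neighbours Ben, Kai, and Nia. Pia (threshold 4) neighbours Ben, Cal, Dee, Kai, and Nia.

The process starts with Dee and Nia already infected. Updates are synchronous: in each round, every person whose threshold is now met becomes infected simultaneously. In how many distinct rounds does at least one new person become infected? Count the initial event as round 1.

3

Round 1 — Dee, Nia become infected (initial).
Round 2 — checking thresholds:
  Cal: 1 of 3 neighbours < 2, below threshold.
  Omar: 1 of 3 neighbours ≥ 1, becomes infected.
  Pia: 2 of 5 neighbours < 4, below threshold.
Round 3 — checking thresholds:
  Ben: 1 of 2 neighbours ≥ 1, becomes infected.
  Cal: 1 of 3 neighbours < 2, below threshold.
  Kai: 1 of 4 neighbours < 4, below threshold.
  Pia: 2 of 5 neighbours < 4, below threshold.
Round 4 — no new infections; cascade stops.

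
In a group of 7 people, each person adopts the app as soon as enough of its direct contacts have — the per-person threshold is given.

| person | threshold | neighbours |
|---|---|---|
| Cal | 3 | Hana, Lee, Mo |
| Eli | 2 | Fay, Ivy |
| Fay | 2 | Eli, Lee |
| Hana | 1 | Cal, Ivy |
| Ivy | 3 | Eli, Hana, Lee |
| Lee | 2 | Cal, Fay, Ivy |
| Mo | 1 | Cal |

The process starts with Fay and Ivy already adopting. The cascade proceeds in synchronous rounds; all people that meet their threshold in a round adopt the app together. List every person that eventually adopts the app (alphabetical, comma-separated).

Eli, Fay, Hana, Ivy, Lee

Round 1 — Fay, Ivy adopt the app (initial).
Round 2 — checking thresholds:
  Eli: 2 of 2 neighbours ≥ 2, adopts the app.
  Hana: 1 of 2 neighbours ≥ 1, adopts the app.
  Lee: 2 of 3 neighbours ≥ 2, adopts the app.
Round 3 — no new adoptions; cascade stops.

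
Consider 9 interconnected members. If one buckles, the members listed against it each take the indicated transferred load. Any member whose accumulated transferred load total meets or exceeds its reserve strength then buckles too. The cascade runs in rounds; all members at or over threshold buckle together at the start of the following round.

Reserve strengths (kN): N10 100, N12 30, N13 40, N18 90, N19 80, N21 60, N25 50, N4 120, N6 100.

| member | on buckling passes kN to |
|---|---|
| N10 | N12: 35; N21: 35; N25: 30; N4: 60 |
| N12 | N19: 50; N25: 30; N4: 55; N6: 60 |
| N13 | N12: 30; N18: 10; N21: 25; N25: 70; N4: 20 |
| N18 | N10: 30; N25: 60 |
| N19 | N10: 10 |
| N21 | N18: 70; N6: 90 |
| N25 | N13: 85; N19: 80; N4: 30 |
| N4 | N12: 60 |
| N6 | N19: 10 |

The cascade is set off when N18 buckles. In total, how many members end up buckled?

Round 1 — N18 buckles (initial).
  N10: +30 → 30 < 100
  N25: +60 → 60 ≥ 50
Round 2 — N25 buckles.
  N13: +85 → 85 ≥ 40
  N19: +80 → 80 ≥ 80
  N4: +30 → 30 < 120
Round 3 — N13, N19 buckle.
  N10: +10 → 40 < 100
  N12: +30 → 30 ≥ 30
  N21: +25 → 25 < 60
  N4: +20 → 50 < 120
Round 4 — N12 buckles.
  N4: +55 → 105 < 120
  N6: +60 → 60 < 100
No further bucklings.

5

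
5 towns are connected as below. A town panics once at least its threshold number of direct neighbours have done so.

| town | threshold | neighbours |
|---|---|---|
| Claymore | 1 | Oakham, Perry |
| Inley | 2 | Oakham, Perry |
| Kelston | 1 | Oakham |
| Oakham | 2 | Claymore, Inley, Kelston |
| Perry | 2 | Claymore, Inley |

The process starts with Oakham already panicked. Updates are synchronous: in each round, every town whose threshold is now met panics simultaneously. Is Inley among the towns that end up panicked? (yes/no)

Round 1 — Oakham panics (initial).
Round 2 — checking thresholds:
  Claymore: 1 of 2 neighbours ≥ 1, panics.
  Inley: 1 of 2 neighbours < 2, below threshold.
  Kelston: 1 of 1 neighbours ≥ 1, panics.
Round 3 — no new panics; cascade stops.

no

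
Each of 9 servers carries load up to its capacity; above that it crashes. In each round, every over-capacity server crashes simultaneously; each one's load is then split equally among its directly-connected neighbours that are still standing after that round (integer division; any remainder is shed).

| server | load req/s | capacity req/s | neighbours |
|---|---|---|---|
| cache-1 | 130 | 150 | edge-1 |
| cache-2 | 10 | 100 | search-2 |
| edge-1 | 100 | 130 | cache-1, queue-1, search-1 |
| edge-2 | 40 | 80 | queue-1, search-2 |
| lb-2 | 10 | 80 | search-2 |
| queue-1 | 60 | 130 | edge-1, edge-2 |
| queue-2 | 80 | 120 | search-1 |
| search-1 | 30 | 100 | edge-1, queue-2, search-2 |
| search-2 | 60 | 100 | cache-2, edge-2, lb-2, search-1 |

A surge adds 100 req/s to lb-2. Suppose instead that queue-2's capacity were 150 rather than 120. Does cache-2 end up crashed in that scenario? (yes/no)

no

With queue-2's capacity at 150:
Round 1 — lb-2 at 110 > 80. lb-2 crashes.
  lb-2 sheds 110 req/s to search-2: 110 each.
    search-2: 60+110 = 170 > 100
Round 2 — search-2 crashes.
  search-2 sheds 170 req/s to cache-2, edge-2, search-1: 56 each (2 lost).
    cache-2: 10+56 = 66 ≤ 100
    edge-2: 40+56 = 96 > 80
    search-1: 30+56 = 86 ≤ 100
Round 3 — edge-2 crashes.
  edge-2 sheds 96 req/s to queue-1: 96 each.
    queue-1: 60+96 = 156 > 130
Round 4 — queue-1 crashes.
  queue-1 sheds 156 req/s to edge-1: 156 each.
    edge-1: 100+156 = 256 > 130
Round 5 — edge-1 crashes.
  edge-1 sheds 256 req/s to cache-1, search-1: 128 each.
    cache-1: 130+128 = 258 > 150
    search-1: 86+128 = 214 > 100
Round 6 — cache-1, search-1 crash.
  cache-1 sheds 258 req/s: no online neighbours, lost.
  search-1 sheds 214 req/s to queue-2: 214 each.
    queue-2: 80+214 = 294 > 150
Round 7 — queue-2 crashes.
  queue-2 sheds 294 req/s: no online neighbours, lost.
No further crashes.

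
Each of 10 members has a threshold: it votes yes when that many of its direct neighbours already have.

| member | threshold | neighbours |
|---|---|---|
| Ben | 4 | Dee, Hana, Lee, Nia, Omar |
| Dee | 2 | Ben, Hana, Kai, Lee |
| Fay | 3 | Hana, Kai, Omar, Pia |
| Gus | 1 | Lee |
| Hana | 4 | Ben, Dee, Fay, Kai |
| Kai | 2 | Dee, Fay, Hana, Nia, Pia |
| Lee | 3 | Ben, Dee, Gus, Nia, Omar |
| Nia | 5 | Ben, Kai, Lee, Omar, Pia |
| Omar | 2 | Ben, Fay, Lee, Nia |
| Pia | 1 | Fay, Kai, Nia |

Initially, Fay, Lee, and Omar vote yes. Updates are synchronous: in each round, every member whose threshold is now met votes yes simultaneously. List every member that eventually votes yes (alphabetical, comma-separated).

Dee, Fay, Gus, Kai, Lee, Omar, Pia

Round 1 — Fay, Lee, Omar vote yes (initial).
Round 2 — checking thresholds:
  Ben: 2 of 5 neighbours < 4, below threshold.
  Dee: 1 of 4 neighbours < 2, below threshold.
  Gus: 1 of 1 neighbours ≥ 1, votes yes.
  Hana: 1 of 4 neighbours < 4, below threshold.
  Kai: 1 of 5 neighbours < 2, below threshold.
  Nia: 2 of 5 neighbours < 5, below threshold.
  Pia: 1 of 3 neighbours ≥ 1, votes yes.
Round 3 — checking thresholds:
  Ben: 2 of 5 neighbours < 4, below threshold.
  Dee: 1 of 4 neighbours < 2, below threshold.
  Hana: 1 of 4 neighbours < 4, below threshold.
  Kai: 2 of 5 neighbours ≥ 2, votes yes.
  Nia: 3 of 5 neighbours < 5, below threshold.
Round 4 — checking thresholds:
  Ben: 2 of 5 neighbours < 4, below threshold.
  Dee: 2 of 4 neighbours ≥ 2, votes yes.
  Hana: 2 of 4 neighbours < 4, below threshold.
  Nia: 4 of 5 neighbours < 5, below threshold.
Round 5 — no new yes votes; cascade stops.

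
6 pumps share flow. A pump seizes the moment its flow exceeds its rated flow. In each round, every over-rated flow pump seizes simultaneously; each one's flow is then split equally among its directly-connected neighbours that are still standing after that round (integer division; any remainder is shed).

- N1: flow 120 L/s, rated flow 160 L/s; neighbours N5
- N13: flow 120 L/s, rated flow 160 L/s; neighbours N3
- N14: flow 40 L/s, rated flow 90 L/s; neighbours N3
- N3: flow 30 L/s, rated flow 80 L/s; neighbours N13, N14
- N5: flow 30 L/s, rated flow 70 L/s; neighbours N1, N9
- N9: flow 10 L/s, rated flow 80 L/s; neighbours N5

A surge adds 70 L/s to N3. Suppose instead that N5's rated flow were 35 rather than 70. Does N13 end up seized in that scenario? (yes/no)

yes

With N5's rated flow at 35:
Round 1 — N3 at 100 > 80. N3 seizes.
  N3 sheds 100 L/s to N13, N14: 50 each.
    N13: 120+50 = 170 > 160
    N14: 40+50 = 90 ≤ 90
Round 2 — N13 seizes.
  N13 sheds 170 L/s: no online neighbours, lost.
No further seizures.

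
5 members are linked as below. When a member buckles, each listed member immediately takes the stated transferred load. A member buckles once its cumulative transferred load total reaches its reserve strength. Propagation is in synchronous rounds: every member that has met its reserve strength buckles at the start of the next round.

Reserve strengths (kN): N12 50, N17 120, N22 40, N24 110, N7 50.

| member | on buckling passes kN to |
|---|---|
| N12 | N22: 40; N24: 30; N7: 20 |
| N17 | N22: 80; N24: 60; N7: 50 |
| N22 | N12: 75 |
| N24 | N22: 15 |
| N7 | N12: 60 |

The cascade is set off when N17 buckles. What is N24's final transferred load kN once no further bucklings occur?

90

Round 1 — N17 buckles (initial).
  N22: +80 → 80 ≥ 40
  N24: +60 → 60 < 110
  N7: +50 → 50 ≥ 50
Round 2 — N22, N7 buckle.
  N12: +75+60 → 135 ≥ 50
Round 3 — N12 buckles.
  N24: +30 → 90 < 110
No further bucklings.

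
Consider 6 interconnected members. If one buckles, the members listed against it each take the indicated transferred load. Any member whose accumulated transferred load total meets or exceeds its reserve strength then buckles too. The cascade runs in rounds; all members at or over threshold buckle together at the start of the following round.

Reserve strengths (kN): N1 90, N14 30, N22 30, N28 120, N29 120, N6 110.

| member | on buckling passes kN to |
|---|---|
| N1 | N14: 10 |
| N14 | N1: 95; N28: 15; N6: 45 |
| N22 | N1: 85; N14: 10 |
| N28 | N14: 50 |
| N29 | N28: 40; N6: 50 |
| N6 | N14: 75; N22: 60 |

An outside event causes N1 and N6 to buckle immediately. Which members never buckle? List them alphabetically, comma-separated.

N28, N29

Round 1 — N1, N6 buckle (initial).
  N14: +10+75 → 85 ≥ 30
  N22: +60 → 60 ≥ 30
Round 2 — N14, N22 buckle.
  N28: +15 → 15 < 120
No further bucklings.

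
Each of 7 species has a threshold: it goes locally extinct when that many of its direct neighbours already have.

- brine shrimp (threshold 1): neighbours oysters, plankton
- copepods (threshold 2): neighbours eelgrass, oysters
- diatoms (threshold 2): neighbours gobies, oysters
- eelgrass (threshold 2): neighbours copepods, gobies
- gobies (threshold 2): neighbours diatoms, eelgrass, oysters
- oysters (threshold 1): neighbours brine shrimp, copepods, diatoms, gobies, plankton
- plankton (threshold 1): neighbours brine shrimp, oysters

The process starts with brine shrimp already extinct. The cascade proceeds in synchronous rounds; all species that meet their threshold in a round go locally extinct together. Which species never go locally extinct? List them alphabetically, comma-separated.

Round 1 — brine shrimp goes locally extinct (initial).
Round 2 — checking thresholds:
  oysters: 1 of 5 neighbours ≥ 1, goes locally extinct.
  plankton: 1 of 2 neighbours ≥ 1, goes locally extinct.
Round 3 — no new extinctions; cascade stops.

copepods, diatoms, eelgrass, gobies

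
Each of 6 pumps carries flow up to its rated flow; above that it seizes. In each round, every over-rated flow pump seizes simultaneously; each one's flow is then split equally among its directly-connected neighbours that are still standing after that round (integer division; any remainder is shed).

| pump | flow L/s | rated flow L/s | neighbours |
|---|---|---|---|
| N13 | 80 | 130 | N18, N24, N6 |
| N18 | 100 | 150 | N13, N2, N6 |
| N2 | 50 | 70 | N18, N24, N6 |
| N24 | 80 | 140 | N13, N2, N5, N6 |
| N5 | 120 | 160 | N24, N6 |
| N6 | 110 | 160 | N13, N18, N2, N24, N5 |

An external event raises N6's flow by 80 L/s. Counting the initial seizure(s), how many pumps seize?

6

Round 1 — N6 at 190 > 160. N6 seizes.
  N6 sheds 190 L/s to N13, N18, N2, N24, N5: 38 each.
    N13: 80+38 = 118 ≤ 130
    N18: 100+38 = 138 ≤ 150
    N2: 50+38 = 88 > 70
    N24: 80+38 = 118 ≤ 140
    N5: 120+38 = 158 ≤ 160
Round 2 — N2 seizes.
  N2 sheds 88 L/s to N18, N24: 44 each.
    N18: 138+44 = 182 > 150
    N24: 118+44 = 162 > 140
Round 3 — N18, N24 seize.
  N18 sheds 182 L/s to N13: 182 each.
    N13: 118+182 = 300 > 130
  N24 sheds 162 L/s to N13, N5: 81 each.
    N13: 300+81 = 381 > 130
    N5: 158+81 = 239 > 160
Round 4 — N13, N5 seize.
  N13 sheds 381 L/s: no online neighbours, lost.
  N5 sheds 239 L/s: no online neighbours, lost.
No further seizures.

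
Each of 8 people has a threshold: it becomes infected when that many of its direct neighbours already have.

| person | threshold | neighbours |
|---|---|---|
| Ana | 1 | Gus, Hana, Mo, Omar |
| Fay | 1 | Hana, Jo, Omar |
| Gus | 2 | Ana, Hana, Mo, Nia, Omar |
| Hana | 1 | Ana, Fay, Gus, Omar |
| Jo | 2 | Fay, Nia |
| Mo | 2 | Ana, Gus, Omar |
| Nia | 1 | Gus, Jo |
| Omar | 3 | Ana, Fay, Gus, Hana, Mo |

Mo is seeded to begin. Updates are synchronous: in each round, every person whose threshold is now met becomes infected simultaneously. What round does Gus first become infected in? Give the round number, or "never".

3

Round 1 — Mo becomes infected (initial).
Round 2 — checking thresholds:
  Ana: 1 of 4 neighbours ≥ 1, becomes infected.
  Gus: 1 of 5 neighbours < 2, below threshold.
  Omar: 1 of 5 neighbours < 3, below threshold.
Round 3 — checking thresholds:
  Gus: 2 of 5 neighbours ≥ 2, becomes infected.
  Hana: 1 of 4 neighbours ≥ 1, becomes infected.
  Omar: 2 of 5 neighbours < 3, below threshold.
Round 4 — checking thresholds:
  Fay: 1 of 3 neighbours ≥ 1, becomes infected.
  Nia: 1 of 2 neighbours ≥ 1, becomes infected.
  Omar: 4 of 5 neighbours ≥ 3, becomes infected.
Round 5 — checking thresholds:
  Jo: 2 of 2 neighbours ≥ 2, becomes infected.
Round 6 — no new infections; cascade stops.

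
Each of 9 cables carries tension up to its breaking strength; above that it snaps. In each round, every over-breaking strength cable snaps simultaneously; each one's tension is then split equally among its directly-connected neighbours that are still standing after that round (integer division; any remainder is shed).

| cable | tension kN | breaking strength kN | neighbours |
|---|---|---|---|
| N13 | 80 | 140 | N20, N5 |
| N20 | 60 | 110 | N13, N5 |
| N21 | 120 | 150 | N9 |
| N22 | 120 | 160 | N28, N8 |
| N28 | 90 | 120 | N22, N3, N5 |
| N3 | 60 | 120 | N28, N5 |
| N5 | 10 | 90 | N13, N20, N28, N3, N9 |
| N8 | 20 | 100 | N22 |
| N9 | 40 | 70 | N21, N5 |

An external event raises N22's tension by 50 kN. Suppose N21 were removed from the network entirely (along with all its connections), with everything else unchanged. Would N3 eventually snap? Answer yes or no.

yes

With N21 removed:
Round 1 — N22 at 170 > 160. N22 snaps.
  N22 sheds 170 kN to N28, N8: 85 each.
    N28: 90+85 = 175 > 120
    N8: 20+85 = 105 > 100
Round 2 — N28, N8 snap.
  N28 sheds 175 kN to N3, N5: 87 each (1 lost).
    N3: 60+87 = 147 > 120
    N5: 10+87 = 97 > 90
  N8 sheds 105 kN: no online neighbours, lost.
Round 3 — N3, N5 snap.
  N3 sheds 147 kN: no online neighbours, lost.
  N5 sheds 97 kN to N13, N20, N9: 32 each (1 lost).
    N13: 80+32 = 112 ≤ 140
    N20: 60+32 = 92 ≤ 110
    N9: 40+32 = 72 > 70
Round 4 — N9 snaps.
  N9 sheds 72 kN: no online neighbours, lost.
No further breaks.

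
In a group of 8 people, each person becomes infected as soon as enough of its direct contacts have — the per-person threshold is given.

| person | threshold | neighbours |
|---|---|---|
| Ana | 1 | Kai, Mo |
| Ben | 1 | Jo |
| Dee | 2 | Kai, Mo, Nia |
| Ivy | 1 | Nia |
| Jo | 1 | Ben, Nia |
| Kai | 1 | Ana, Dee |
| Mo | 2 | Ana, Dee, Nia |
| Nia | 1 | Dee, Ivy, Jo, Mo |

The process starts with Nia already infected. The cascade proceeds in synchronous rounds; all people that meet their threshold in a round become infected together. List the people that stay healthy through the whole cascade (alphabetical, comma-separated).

Ana, Dee, Kai, Mo

Round 1 — Nia becomes infected (initial).
Round 2 — checking thresholds:
  Dee: 1 of 3 neighbours < 2, holds.
  Ivy: 1 of 1 neighbours ≥ 1, becomes infected.
  Jo: 1 of 2 neighbours ≥ 1, becomes infected.
  Mo: 1 of 3 neighbours < 2, holds.
Round 3 — checking thresholds:
  Ben: 1 of 1 neighbours ≥ 1, becomes infected.
  Dee: 1 of 3 neighbours < 2, holds.
  Mo: 1 of 3 neighbours < 2, holds.
Round 4 — no new infections; cascade stops.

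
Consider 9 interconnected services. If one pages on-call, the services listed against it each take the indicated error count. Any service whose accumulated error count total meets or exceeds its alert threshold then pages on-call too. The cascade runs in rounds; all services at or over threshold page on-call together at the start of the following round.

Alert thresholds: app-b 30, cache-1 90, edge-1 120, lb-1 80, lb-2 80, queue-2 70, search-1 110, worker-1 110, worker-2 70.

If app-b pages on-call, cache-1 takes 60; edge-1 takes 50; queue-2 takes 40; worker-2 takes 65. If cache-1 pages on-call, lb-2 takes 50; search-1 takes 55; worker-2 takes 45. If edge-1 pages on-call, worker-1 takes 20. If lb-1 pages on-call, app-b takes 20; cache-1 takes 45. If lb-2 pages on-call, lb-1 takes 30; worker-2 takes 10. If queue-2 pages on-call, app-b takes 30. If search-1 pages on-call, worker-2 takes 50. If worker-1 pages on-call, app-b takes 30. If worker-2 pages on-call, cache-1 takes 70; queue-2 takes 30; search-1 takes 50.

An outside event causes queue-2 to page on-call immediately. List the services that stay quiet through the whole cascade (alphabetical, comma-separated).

cache-1, edge-1, lb-1, lb-2, search-1, worker-1, worker-2

Round 1 — queue-2 pages on-call (initial).
  app-b: +30 → 30 ≥ 30
Round 2 — app-b pages on-call.
  cache-1: +60 → 60 < 90
  edge-1: +50 → 50 < 120
  worker-2: +65 → 65 < 70
No further pages.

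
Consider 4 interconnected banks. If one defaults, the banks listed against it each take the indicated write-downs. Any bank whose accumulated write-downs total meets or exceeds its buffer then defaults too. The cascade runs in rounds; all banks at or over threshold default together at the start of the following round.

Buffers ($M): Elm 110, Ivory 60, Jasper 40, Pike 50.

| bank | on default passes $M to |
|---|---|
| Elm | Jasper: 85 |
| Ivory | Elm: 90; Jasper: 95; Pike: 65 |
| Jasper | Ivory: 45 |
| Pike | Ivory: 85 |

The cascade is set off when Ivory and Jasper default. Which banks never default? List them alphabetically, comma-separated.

Elm

Round 1 — Ivory, Jasper default (initial).
  Elm: +90 → 90 < 110
  Pike: +65 → 65 ≥ 50
Round 2 — Pike defaults.
No further defaults.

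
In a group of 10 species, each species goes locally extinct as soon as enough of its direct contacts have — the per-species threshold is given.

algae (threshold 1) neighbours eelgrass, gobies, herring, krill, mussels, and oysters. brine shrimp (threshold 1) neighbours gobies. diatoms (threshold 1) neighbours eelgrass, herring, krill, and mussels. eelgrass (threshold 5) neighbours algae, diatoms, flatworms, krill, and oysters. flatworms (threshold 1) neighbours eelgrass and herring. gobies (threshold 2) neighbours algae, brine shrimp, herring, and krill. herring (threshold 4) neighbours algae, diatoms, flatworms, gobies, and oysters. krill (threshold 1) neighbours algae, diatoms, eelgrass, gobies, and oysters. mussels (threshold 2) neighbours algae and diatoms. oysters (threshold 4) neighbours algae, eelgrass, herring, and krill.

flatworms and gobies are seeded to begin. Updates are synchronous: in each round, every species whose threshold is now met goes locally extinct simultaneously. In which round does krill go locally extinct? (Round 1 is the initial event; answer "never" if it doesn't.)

2

Round 1 — flatworms, gobies go locally extinct (initial).
Round 2 — checking thresholds:
  algae: 1 of 6 neighbours ≥ 1, goes locally extinct.
  brine shrimp: 1 of 1 neighbours ≥ 1, goes locally extinct.
  eelgrass: 1 of 5 neighbours < 5, not yet.
  herring: 2 of 5 neighbours < 4, not yet.
  krill: 1 of 5 neighbours ≥ 1, goes locally extinct.
Round 3 — checking thresholds:
  diatoms: 1 of 4 neighbours ≥ 1, goes locally extinct.
  eelgrass: 3 of 5 neighbours < 5, not yet.
  herring: 3 of 5 neighbours < 4, not yet.
  mussels: 1 of 2 neighbours < 2, not yet.
  oysters: 2 of 4 neighbours < 4, not yet.
Round 4 — checking thresholds:
  eelgrass: 4 of 5 neighbours < 5, not yet.
  herring: 4 of 5 neighbours ≥ 4, goes locally extinct.
  mussels: 2 of 2 neighbours ≥ 2, goes locally extinct.
  oysters: 2 of 4 neighbours < 4, not yet.
Round 5 — no new extinctions; cascade stops.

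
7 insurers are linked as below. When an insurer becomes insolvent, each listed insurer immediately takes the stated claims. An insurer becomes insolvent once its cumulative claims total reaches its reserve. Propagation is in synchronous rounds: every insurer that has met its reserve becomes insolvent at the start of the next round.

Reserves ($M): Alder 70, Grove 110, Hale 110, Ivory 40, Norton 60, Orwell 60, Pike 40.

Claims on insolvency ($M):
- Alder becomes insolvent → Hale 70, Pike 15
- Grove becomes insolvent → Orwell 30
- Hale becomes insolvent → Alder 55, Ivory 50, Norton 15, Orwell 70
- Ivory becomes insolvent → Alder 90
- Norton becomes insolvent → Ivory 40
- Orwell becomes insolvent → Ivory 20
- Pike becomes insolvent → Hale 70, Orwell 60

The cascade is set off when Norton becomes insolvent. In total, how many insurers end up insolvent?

Round 1 — Norton becomes insolvent (initial).
  Ivory: +40 → 40 ≥ 40
Round 2 — Ivory becomes insolvent.
  Alder: +90 → 90 ≥ 70
Round 3 — Alder becomes insolvent.
  Hale: +70 → 70 < 110
  Pike: +15 → 15 < 40
No further insolvencies.

3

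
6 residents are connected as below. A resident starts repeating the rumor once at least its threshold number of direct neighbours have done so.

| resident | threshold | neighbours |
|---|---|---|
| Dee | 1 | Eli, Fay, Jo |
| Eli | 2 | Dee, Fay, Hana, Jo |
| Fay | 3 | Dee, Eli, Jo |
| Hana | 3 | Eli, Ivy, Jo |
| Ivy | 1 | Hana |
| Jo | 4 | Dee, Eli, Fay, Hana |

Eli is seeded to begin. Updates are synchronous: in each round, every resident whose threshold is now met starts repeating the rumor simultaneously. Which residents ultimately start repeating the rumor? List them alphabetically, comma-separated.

Dee, Eli

Round 1 — Eli starts repeating the rumor (initial).
Round 2 — checking thresholds:
  Dee: 1 of 3 neighbours ≥ 1, starts repeating the rumor.
  Fay: 1 of 3 neighbours < 3, holds.
  Hana: 1 of 3 neighbours < 3, holds.
  Jo: 1 of 4 neighbours < 4, holds.
Round 3 — no new spreads; cascade stops.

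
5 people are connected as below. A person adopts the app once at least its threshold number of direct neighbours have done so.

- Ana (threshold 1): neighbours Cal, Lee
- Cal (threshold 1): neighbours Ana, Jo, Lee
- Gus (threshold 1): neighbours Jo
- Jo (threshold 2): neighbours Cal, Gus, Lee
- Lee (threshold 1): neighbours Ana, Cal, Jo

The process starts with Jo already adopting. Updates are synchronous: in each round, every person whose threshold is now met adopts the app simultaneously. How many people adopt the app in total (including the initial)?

5

Round 1 — Jo adopts the app (initial).
Round 2 — checking thresholds:
  Cal: 1 of 3 neighbours ≥ 1, adopts the app.
  Gus: 1 of 1 neighbours ≥ 1, adopts the app.
  Lee: 1 of 3 neighbours ≥ 1, adopts the app.
Round 3 — checking thresholds:
  Ana: 2 of 2 neighbours ≥ 1, adopts the app.
Round 4 — no new adoptions; cascade stops.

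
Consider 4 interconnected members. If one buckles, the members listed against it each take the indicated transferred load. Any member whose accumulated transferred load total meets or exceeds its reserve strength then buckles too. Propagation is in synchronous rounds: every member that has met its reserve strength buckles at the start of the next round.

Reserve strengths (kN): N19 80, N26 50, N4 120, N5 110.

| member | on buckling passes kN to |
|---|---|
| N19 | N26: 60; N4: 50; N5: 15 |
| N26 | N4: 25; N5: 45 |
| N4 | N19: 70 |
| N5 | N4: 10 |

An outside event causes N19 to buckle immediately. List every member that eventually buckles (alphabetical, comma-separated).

Round 1 — N19 buckles (initial).
  N26: +60 → 60 ≥ 50
  N4: +50 → 50 < 120
  N5: +15 → 15 < 110
Round 2 — N26 buckles.
  N4: +25 → 75 < 120
  N5: +45 → 60 < 110
No further bucklings.

N19, N26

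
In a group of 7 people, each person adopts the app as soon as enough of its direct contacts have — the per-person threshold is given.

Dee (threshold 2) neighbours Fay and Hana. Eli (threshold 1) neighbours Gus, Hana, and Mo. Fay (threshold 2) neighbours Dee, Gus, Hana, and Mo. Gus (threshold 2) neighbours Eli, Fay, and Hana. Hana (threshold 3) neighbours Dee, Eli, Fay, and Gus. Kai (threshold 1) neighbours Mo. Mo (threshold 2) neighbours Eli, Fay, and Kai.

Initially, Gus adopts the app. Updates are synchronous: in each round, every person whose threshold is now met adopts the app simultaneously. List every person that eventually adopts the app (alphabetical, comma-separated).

Eli, Gus

Round 1 — Gus adopts the app (initial).
Round 2 — checking thresholds:
  Eli: 1 of 3 neighbours ≥ 1, adopts the app.
  Fay: 1 of 4 neighbours < 2, holds.
  Hana: 1 of 4 neighbours < 3, holds.
Round 3 — no new adoptions; cascade stops.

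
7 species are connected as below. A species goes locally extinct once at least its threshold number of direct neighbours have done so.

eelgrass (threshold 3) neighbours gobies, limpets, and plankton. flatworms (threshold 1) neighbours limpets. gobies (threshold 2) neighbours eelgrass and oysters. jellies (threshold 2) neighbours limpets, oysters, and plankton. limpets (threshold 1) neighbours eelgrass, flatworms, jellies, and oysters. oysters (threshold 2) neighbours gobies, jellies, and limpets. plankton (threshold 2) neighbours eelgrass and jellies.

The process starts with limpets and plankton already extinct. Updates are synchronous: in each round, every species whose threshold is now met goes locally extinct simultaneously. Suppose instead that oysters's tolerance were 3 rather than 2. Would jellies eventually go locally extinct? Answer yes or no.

yes

With oysters's tolerance at 3:
Round 1 — limpets, plankton go locally extinct (initial).
Round 2 — checking thresholds:
  eelgrass: 2 of 3 neighbours < 3, below threshold.
  flatworms: 1 of 1 neighbours ≥ 1, goes locally extinct.
  jellies: 2 of 3 neighbours ≥ 2, goes locally extinct.
  oysters: 1 of 3 neighbours < 3, below threshold.
Round 3 — no new extinctions; cascade stops.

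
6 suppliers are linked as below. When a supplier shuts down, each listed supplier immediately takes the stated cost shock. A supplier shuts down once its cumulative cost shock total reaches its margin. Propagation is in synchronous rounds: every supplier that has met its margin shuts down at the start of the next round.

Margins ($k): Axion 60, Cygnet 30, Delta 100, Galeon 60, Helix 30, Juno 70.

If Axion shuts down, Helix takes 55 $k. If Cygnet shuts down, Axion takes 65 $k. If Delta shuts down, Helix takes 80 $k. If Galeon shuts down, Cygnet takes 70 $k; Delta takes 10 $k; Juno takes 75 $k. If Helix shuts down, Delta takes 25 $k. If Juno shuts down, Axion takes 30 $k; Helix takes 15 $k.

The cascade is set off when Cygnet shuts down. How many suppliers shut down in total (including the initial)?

3

Round 1 — Cygnet shuts down (initial).
  Axion: +65 → 65 ≥ 60
Round 2 — Axion shuts down.
  Helix: +55 → 55 ≥ 30
Round 3 — Helix shuts down.
  Delta: +25 → 25 < 100
No further shutdowns.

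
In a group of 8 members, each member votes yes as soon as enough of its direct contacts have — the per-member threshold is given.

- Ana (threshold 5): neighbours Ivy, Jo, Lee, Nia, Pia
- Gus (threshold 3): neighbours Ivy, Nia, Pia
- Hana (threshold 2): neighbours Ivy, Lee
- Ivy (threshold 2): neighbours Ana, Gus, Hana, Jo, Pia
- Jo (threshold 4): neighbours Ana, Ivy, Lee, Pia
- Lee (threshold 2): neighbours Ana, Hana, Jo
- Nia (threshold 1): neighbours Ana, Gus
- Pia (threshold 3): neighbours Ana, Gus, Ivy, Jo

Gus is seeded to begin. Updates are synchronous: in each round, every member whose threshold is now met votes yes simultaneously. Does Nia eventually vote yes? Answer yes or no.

Round 1 — Gus votes yes (initial).
Round 2 — checking thresholds:
  Ivy: 1 of 5 neighbours < 2, holds.
  Nia: 1 of 2 neighbours ≥ 1, votes yes.
  Pia: 1 of 4 neighbours < 3, holds.
Round 3 — no new yes votes; cascade stops.

yes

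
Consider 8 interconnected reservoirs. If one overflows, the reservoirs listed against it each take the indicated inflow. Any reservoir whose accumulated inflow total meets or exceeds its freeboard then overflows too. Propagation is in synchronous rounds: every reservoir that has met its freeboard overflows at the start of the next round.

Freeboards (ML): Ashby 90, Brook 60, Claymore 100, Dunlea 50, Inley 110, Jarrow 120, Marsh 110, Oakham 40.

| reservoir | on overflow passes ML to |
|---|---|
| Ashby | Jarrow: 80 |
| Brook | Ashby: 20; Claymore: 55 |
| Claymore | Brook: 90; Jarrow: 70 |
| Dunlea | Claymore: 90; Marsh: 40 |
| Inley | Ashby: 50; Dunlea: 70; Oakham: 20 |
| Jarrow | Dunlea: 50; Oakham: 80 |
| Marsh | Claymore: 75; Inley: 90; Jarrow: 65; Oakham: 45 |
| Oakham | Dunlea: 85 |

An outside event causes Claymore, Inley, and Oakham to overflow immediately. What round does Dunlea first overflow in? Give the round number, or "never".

2

Round 1 — Claymore, Inley, Oakham overflow (initial).
  Ashby: +50 → 50 < 90
  Brook: +90 → 90 ≥ 60
  Dunlea: +70+85 → 155 ≥ 50
  Jarrow: +70 → 70 < 120
Round 2 — Brook, Dunlea overflow.
  Ashby: +20 → 70 < 90
  Marsh: +40 → 40 < 110
No further overflows.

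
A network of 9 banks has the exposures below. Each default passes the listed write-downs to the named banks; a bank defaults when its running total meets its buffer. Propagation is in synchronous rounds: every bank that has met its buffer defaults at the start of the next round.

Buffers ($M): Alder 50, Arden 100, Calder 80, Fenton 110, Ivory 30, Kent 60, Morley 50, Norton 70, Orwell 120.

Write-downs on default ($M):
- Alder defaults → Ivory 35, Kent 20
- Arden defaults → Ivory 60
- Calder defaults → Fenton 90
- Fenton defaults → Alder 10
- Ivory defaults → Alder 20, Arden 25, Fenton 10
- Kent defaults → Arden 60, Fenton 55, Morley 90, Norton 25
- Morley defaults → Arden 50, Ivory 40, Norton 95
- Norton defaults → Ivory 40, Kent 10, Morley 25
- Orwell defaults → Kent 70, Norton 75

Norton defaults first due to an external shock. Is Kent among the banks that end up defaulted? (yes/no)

no

Round 1 — Norton defaults (initial).
  Ivory: +40 → 40 ≥ 30
  Kent: +10 → 10 < 60
  Morley: +25 → 25 < 50
Round 2 — Ivory defaults.
  Alder: +20 → 20 < 50
  Arden: +25 → 25 < 100
  Fenton: +10 → 10 < 110
No further defaults.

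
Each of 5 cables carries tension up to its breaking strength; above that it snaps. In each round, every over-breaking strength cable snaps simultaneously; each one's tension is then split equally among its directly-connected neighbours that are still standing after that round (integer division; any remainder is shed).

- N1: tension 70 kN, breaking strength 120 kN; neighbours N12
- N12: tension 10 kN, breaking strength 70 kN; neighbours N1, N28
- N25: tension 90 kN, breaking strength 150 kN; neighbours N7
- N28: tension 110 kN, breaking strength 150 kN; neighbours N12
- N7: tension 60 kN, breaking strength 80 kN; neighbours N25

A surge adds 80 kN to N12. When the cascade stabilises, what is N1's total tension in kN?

Round 1 — N12 at 90 > 70. N12 snaps.
  N12 sheds 90 kN to N1, N28: 45 each.
    N1: 70+45 = 115 ≤ 120
    N28: 110+45 = 155 > 150
Round 2 — N28 snaps.
  N28 sheds 155 kN: no online neighbours, lost.
No further breaks.

115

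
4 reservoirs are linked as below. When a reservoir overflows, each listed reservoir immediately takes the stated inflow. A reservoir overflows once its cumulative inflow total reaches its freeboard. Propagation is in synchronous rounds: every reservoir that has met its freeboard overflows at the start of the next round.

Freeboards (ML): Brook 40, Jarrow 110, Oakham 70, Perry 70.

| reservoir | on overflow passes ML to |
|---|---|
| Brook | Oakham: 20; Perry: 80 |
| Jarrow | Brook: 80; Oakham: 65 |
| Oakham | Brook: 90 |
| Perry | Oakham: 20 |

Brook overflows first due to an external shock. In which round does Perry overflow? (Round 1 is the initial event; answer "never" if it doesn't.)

Round 1 — Brook overflows (initial).
  Oakham: +20 → 20 < 70
  Perry: +80 → 80 ≥ 70
Round 2 — Perry overflows.
  Oakham: +20 → 40 < 70
No further overflows.

2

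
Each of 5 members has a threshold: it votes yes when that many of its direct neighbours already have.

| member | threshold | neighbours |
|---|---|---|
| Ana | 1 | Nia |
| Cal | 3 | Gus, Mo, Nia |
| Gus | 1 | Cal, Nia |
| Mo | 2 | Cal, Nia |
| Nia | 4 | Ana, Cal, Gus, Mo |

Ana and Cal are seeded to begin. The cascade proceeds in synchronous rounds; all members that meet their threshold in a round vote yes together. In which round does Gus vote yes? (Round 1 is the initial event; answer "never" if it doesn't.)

Round 1 — Ana, Cal vote yes (initial).
Round 2 — checking thresholds:
  Gus: 1 of 2 neighbours ≥ 1, votes yes.
  Mo: 1 of 2 neighbours < 2, holds.
  Nia: 2 of 4 neighbours < 4, holds.
Round 3 — no new yes votes; cascade stops.

2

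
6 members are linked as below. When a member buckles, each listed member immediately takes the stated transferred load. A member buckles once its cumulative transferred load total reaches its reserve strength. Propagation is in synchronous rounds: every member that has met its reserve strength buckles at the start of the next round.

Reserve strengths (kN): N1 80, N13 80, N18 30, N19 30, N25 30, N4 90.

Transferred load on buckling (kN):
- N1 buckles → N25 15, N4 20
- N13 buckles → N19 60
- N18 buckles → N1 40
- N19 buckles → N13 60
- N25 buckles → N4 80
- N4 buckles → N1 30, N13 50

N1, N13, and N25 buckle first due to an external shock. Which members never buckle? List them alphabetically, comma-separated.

N18

Round 1 — N1, N13, N25 buckle (initial).
  N19: +60 → 60 ≥ 30
  N4: +20+80 → 100 ≥ 90
Round 2 — N19, N4 buckle.
No further bucklings.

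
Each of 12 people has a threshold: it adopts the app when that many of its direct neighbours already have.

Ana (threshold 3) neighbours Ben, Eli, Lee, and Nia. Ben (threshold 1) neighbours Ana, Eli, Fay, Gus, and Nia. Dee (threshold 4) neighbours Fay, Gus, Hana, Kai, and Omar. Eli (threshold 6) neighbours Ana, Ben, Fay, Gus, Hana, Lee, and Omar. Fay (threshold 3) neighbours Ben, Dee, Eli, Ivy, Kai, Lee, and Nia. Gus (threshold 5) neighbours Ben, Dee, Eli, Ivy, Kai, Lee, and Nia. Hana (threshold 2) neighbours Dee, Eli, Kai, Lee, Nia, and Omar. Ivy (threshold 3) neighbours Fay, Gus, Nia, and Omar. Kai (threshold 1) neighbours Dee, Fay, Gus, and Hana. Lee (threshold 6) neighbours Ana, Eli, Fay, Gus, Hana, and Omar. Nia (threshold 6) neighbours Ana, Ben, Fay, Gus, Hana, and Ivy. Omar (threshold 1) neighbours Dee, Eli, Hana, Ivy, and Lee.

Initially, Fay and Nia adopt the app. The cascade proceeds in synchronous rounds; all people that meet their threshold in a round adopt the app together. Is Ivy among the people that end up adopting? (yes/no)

Round 1 — Fay, Nia adopt the app (initial).
Round 2 — checking thresholds:
  Ana: 1 of 4 neighbours < 3, not yet.
  Ben: 2 of 5 neighbours ≥ 1, adopts the app.
  Dee: 1 of 5 neighbours < 4, not yet.
  Eli: 1 of 7 neighbours < 6, not yet.
  Gus: 1 of 7 neighbours < 5, not yet.
  Hana: 1 of 6 neighbours < 2, not yet.
  Ivy: 2 of 4 neighbours < 3, not yet.
  Kai: 1 of 4 neighbours ≥ 1, adopts the app.
  Lee: 1 of 6 neighbours < 6, not yet.
Round 3 — checking thresholds:
  Ana: 2 of 4 neighbours < 3, not yet.
  Dee: 2 of 5 neighbours < 4, not yet.
  Eli: 2 of 7 neighbours < 6, not yet.
  Gus: 3 of 7 neighbours < 5, not yet.
  Hana: 2 of 6 neighbours ≥ 2, adopts the app.
  Ivy: 2 of 4 neighbours < 3, not yet.
  Lee: 1 of 6 neighbours < 6, not yet.
Round 4 — checking thresholds:
  Ana: 2 of 4 neighbours < 3, not yet.
  Dee: 3 of 5 neighbours < 4, not yet.
  Eli: 3 of 7 neighbours < 6, not yet.
  Gus: 3 of 7 neighbours < 5, not yet.
  Ivy: 2 of 4 neighbours < 3, not yet.
  Lee: 2 of 6 neighbours < 6, not yet.
  Omar: 1 of 5 neighbours ≥ 1, adopts the app.
Round 5 — checking thresholds:
  Ana: 2 of 4 neighbours < 3, not yet.
  Dee: 4 of 5 neighbours ≥ 4, adopts the app.
  Eli: 4 of 7 neighbours < 6, not yet.
  Gus: 3 of 7 neighbours < 5, not yet.
  Ivy: 3 of 4 neighbours ≥ 3, adopts the app.
  Lee: 3 of 6 neighbours < 6, not yet.
Round 6 — checking thresholds:
  Ana: 2 of 4 neighbours < 3, not yet.
  Eli: 4 of 7 neighbours < 6, not yet.
  Gus: 5 of 7 neighbours ≥ 5, adopts the app.
  Lee: 3 of 6 neighbours < 6, not yet.
Round 7 — no new adoptions; cascade stops.

yes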